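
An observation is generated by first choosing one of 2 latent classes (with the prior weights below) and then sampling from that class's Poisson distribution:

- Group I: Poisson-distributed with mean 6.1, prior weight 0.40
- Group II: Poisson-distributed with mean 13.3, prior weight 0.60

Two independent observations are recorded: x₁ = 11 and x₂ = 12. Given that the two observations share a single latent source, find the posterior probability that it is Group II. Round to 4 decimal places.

0.9808

The responsibility of component k is π_k f_k(x) divided by Σ_j π_j f_j(x).
Since both observations come from the same component, the likelihood for component k is f_k(x₁)·f_k(x₂).
  p_I = [0.0244498] × [0.0124287] = 0.000303879
  p_II = [0.0966264] × [0.107094] = 0.0103481
Weight by the priors:
  π_I·p_I = 0.40 × 0.000303879 = 0.000121552
  π_II·p_II = 0.60 × 0.0103481 = 0.00620888
Evidence: 0.000121552 + 0.00620888 = 0.00633043
Responsibility of Group II: 0.00620888 / 0.00633043 ≈ 0.9808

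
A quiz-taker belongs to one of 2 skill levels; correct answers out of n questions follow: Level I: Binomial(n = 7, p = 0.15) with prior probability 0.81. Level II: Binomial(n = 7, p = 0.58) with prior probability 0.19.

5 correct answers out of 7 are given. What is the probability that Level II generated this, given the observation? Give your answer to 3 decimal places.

0.980

The responsibility of component k is π_k f_k(x) divided by Σ_j π_j f_j(x).
Component likelihoods at x = 5 correct answers out of 7:
  f_I = 0.00115216
  f_II = 0.243141
Multiply by the mixture weights:
  π_I·f_I = 0.81 × 0.00115216 = 0.000933251
  π_II·f_II = 0.19 × 0.243141 = 0.0461968
Denominator: 0.000933251 + 0.0461968 = 0.04713
P(Level II | 5 correct answers out of 7) = 0.0461968 / 0.04713 ≈ 0.980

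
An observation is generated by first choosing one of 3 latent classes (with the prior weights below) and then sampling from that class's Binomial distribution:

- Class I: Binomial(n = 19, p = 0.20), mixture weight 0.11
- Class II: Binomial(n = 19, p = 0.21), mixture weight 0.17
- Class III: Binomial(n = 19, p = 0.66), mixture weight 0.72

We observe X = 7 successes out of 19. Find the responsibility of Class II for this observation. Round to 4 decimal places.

By Bayes' theorem, P(k | x) = π_k f_k(x) / Σ_j π_j f_j(x).
Evaluate each component's likelihood at the observed value:
  p_I = C(19,7)·0.20^7·0.80^12 = 50388·1.28e-05·0.0687195 = 0.0443218
  p_II = C(19,7)·0.21^7·0.79^12 = 50388·1.80109e-05·0.0590915 = 0.0536275
  p_III = C(19,7)·0.66^7·0.34^12 = 50388·0.0545516·2.38642e-06 = 0.00655967
Unnormalised posteriors:
  π_I·p_I = 0.11 × 0.0443218 = 0.00487539
  π_II·p_II = 0.17 × 0.0536275 = 0.00911667
  π_III·p_III = 0.72 × 0.00655967 = 0.00472296
Normaliser: 0.00487539 + 0.00911667 + 0.00472296 = 0.018715
P(Class II | data) = 0.00911667 / 0.018715 ≈ 0.4871

0.4871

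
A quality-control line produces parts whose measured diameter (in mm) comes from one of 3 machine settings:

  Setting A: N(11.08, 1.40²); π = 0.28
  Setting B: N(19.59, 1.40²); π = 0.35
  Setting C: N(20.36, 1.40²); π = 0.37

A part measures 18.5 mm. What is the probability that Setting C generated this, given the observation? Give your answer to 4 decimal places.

By Bayes' theorem, P(k | x) = π_k f_k(x) / Σ_j π_j f_j(x).
Component likelihoods at x = 18.5 mm:
  f_A = 2.26525e-07
  f_B = 0.210452
  f_C = 0.117895
Weight by the priors:
  π_A·f_A = 0.28 × 2.26525e-07 = 6.3427e-08
  π_B·f_B = 0.35 × 0.210452 = 0.0736582
  π_C·f_C = 0.37 × 0.117895 = 0.0436211
Evidence: 6.3427e-08 + 0.0736582 + 0.0436211 = 0.117279
So the posterior for Setting C is 0.0436211 / 0.117279 ≈ 0.3719.

0.3719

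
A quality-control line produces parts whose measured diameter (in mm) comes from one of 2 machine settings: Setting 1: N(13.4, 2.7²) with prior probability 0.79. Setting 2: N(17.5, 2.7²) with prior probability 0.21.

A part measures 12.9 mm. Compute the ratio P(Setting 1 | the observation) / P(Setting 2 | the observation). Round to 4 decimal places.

The posterior odds equal the prior odds times the likelihood ratio: (w_i/w_j)·(f_i(x)/f_j(x)).
Evaluate each component's likelihood at the observed value:
  L_1 = (1/(2.7·√(2π)))·exp(−(12.9−13.4)²/(2·2.7²)) = 0.147756·exp(-0.01715) = 0.145244
  L_2 = (1/(2.7·√(2π)))·exp(−(12.9−17.5)²/(2·2.7²)) = 0.147756·exp(-1.45130) = 0.0346141
0.114743 / 0.00726897 ≈ 15.7853

15.7853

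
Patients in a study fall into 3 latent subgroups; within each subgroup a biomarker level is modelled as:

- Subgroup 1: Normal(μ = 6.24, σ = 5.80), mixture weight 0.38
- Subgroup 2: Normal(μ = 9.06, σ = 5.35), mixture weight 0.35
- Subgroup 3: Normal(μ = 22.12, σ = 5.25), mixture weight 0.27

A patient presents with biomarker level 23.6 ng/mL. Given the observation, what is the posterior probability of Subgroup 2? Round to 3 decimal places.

Posterior ∝ prior × likelihood, so P(k | x) ∝ w_k f_k(x); normalise over all components.
Component likelihoods at x = 23.6 ng/mL:
  L_1 = (1/(5.80·√(2π)))·exp(−(23.6−6.24)²/(2·5.80²)) = 0.068783·exp(-4.47933) = 0.000780067
  L_2 = (1/(5.35·√(2π)))·exp(−(23.6−9.06)²/(2·5.35²)) = 0.074569·exp(-3.69310) = 0.00185636
  L_3 = (1/(5.25·√(2π)))·exp(−(23.6−22.12)²/(2·5.25²)) = 0.075989·exp(-0.03974) = 0.0730288
Unnormalised posteriors:
  w_1·L_1 = 0.38 × 0.000780067 = 0.000296426
  w_2·L_2 = 0.35 × 0.00185636 = 0.000649727
  w_3·L_3 = 0.27 × 0.0730288 = 0.0197178
Marginal: 0.000296426 + 0.000649727 + 0.0197178 = 0.0206639
P(Subgroup 2 | x) ≈ 0.031

0.031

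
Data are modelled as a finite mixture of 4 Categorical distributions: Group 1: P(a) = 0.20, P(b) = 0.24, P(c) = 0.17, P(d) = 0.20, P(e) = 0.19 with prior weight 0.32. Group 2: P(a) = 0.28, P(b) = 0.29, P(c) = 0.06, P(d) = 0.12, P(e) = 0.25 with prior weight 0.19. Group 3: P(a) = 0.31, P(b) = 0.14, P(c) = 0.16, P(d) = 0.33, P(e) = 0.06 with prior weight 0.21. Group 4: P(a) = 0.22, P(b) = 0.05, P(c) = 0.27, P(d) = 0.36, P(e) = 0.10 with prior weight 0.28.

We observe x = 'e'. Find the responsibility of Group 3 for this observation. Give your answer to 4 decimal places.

0.0846

Apply Bayes' rule: the posterior for each component is proportional to its prior times its likelihood at x.
Evaluate each component's likelihood at the observed value:
  f_1 = 0.19
  f_2 = 0.25
  f_3 = 0.06
  f_4 = 0.1
Multiply by the mixture weights:
  π_1·f_1 = 0.32 × 0.19 = 0.0608
  π_2·f_2 = 0.19 × 0.25 = 0.0475
  π_3·f_3 = 0.21 × 0.06 = 0.0126
  π_4·f_4 = 0.28 × 0.1 = 0.028
Sum: 0.0608 + 0.0475 + 0.0126 + 0.028 = 0.1489
Responsibility of Group 3: 0.0126 / 0.1489 ≈ 0.0846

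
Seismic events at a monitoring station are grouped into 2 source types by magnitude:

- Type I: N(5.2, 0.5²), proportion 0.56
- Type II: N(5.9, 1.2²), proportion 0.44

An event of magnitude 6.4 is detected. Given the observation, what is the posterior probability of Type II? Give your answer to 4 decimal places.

Apply Bayes' rule: the posterior for each component is proportional to its prior times its likelihood at x.
Normal densities:
  L_I = 0.0447891
  L_II = 0.30481
Prior × likelihood for each component:
  π_I·L_I = 0.56 × 0.0447891 = 0.0250819
  π_II·L_II = 0.44 × 0.30481 = 0.134117
Sum: 0.0250819 + 0.134117 = 0.159198
Responsibility of Type II: 0.134117 / 0.159198 ≈ 0.8424

0.8424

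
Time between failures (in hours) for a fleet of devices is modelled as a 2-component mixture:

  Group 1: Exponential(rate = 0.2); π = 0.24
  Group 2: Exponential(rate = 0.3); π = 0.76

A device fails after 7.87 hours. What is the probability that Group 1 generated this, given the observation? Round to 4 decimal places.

0.3162

Apply Bayes' rule: the posterior for each component is proportional to its prior times its likelihood at x.
Exponential densities:
  L_1 = 0.2·e^(−0.2·7.87) = 0.2·e^(−1.5740) = 0.0414429
  L_2 = 0.3·e^(−0.3·7.87) = 0.3·e^(−2.3610) = 0.0282978
Weight by the priors:
  w_1·L_1 = 0.24 × 0.0414429 = 0.0099463
  w_2·L_2 = 0.76 × 0.0282978 = 0.0215063
Sum: 0.0099463 + 0.0215063 = 0.0314526
Responsibility of Group 1: 0.0099463 / 0.0314526 ≈ 0.3162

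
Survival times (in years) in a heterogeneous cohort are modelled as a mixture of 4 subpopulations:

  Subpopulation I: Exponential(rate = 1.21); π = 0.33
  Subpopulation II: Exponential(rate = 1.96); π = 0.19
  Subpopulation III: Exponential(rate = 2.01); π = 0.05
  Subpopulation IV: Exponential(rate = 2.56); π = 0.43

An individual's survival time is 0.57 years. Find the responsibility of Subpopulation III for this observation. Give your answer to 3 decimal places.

0.052

Apply Bayes' rule: the posterior for each component is proportional to its prior times its likelihood at x.
Component likelihoods at x = 0.57 years:
  L_I = 1.21·e^(−1.21·0.57) = 1.21·e^(−0.6897) = 0.607089
  L_II = 1.96·e^(−1.96·0.57) = 1.96·e^(−1.1172) = 0.641302
  L_III = 2.01·e^(−2.01·0.57) = 2.01·e^(−1.1457) = 0.639182
  L_IV = 2.56·e^(−2.56·0.57) = 2.56·e^(−1.4592) = 0.595001
Weight by the priors:
  w_I·L_I = 0.33 × 0.607089 = 0.200339
  w_II·L_II = 0.19 × 0.641302 = 0.121847
  w_III·L_III = 0.05 × 0.639182 = 0.0319591
  w_IV·L_IV = 0.43 × 0.595001 = 0.25585
Sum: 0.200339 + 0.121847 + 0.0319591 + 0.25585 = 0.609996
P(Subpopulation III | 0.57 years) = 0.0319591 / 0.609996 ≈ 0.052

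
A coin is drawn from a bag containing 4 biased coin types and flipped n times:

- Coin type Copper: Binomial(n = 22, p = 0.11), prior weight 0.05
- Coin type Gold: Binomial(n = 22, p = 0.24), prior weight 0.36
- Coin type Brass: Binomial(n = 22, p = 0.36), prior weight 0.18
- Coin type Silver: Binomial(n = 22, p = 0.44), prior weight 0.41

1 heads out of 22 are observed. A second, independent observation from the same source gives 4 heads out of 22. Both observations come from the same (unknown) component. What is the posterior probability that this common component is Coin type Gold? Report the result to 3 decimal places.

Posterior ∝ prior × likelihood, so P(k | x) ∝ π_k f_k(x); normalise over all components.
Since both observations come from the same component, the likelihood for component k is f_k(x₁)·f_k(x₂).
  p_Copper = [0.209414] × [0.131464] = 0.0275303
  p_Gold = [0.0165851] × [0.173662] = 0.0028802
  p_Brass = [0.000673759] × [0.0398716] = 2.68639e-05
  p_Silver = [4.98682e-05] × [0.00804284] = 4.01082e-07
Weight by the priors:
  π_Copper·p_Copper = 0.05 × 0.0275303 = 0.00137651
  π_Gold·p_Gold = 0.36 × 0.0028802 = 0.00103687
  π_Brass·p_Brass = 0.18 × 2.68639e-05 = 4.8355e-06
  π_Silver·p_Silver = 0.41 × 4.01082e-07 = 1.64444e-07
Normaliser: 0.00137651 + 0.00103687 + 4.8355e-06 + 1.64444e-07 = 0.00241839
Responsibility of Coin type Gold: 0.00103687 / 0.00241839 ≈ 0.429

0.429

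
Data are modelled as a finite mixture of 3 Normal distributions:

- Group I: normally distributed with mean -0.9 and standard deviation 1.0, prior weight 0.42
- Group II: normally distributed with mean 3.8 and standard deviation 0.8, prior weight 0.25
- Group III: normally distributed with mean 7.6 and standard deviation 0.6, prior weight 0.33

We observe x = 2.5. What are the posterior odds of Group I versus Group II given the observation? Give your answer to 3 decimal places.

0.016

Posterior odds = (w_i f_i(x)) / (w_j f_j(x)); the normalising sum cancels.
Evaluate each component's likelihood at the observed value:
  L_I = (1/(1.0·√(2π)))·exp(−(2.5−-0.9)²/(2·1.0²)) = 0.398942·exp(-5.78000) = 0.00123222
  L_II = (1/(0.8·√(2π)))·exp(−(2.5−3.8)²/(2·0.8²)) = 0.498678·exp(-1.32031) = 0.133173
  L_III = (1/(0.6·√(2π)))·exp(−(2.5−7.6)²/(2·0.6²)) = 0.664904·exp(-36.12500) = 1.36104e-16
Odds = (0.42/0.25) × (0.00123222/0.133173) = 1.68 × 0.00925278 ≈ 0.016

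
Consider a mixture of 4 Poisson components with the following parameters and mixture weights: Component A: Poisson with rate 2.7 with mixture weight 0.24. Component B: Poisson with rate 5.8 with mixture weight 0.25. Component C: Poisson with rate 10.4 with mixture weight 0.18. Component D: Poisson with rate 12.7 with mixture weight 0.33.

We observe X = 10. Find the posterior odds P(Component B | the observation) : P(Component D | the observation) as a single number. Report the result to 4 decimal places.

0.2967

Only the two components matter; the odds are (P(Z=i) f_i(x)) / (P(Z=j) f_j(x)).
Poisson probabilities:
  p_A = e^(−2.7)·2.7^10/10! = 0.000381311
  p_B = e^(−5.8)·5.8^10/10! = 0.0359426
  p_C = e^(−10.4)·10.4^10/10! = 0.124139
  p_D = e^(−12.7)·12.7^10/10! = 0.0917771
0.00898564 / 0.0302864 ≈ 0.2967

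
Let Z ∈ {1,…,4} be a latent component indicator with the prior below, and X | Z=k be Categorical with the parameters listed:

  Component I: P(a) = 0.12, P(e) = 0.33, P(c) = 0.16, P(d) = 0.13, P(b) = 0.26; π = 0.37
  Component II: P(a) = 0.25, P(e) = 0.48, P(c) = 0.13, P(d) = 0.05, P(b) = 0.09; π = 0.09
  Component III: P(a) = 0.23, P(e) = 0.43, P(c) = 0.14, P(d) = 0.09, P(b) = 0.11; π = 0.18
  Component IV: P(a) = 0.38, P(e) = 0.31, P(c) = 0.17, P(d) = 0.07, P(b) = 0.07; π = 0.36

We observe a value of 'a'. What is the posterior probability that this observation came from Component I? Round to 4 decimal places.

0.1812

Apply Bayes' rule: the posterior for each component is proportional to its prior times its likelihood at x.
Evaluate each component's likelihood at the observed value:
  f_I = P(a | comp) = 0.12
  f_II = P(a | comp) = 0.25
  f_III = P(a | comp) = 0.23
  f_IV = P(a | comp) = 0.38
Prior × likelihood for each component:
  P(Z=I)·f_I = 0.37 × 0.12 = 0.0444
  P(Z=II)·f_II = 0.09 × 0.25 = 0.0225
  P(Z=III)·f_III = 0.18 × 0.23 = 0.0414
  P(Z=IV)·f_IV = 0.36 × 0.38 = 0.1368
Sum: 0.0444 + 0.0225 + 0.0414 + 0.1368 = 0.2451
So the posterior for Component I is 0.0444 / 0.2451 ≈ 0.1812.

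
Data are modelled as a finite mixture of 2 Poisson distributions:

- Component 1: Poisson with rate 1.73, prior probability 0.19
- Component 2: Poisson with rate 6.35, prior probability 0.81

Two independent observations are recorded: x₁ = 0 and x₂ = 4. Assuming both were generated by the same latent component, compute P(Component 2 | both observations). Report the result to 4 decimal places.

0.0699

P(component k | x) = w_k·f_k(x) / marginal(x), where marginal(x) = Σ_j w_j·f_j(x).
Since both observations come from the same component, the likelihood for component k is f_k(x₁)·f_k(x₂).
  p_1 = [e^(−1.73)·1.73^0/0! = 0.177284] × [0.0661673] = 0.0117304
  p_2 = [e^(−6.35)·6.35^0/0! = 0.00174675] × [0.118335] = 0.000206702
Prior × likelihood for each component:
  w_1·p_1 = 0.19 × 0.0117304 = 0.00222878
  w_2·p_2 = 0.81 × 0.000206702 = 0.000167428
Evidence: 0.00222878 + 0.000167428 = 0.00239621
Responsibility of Component 2: 0.000167428 / 0.00239621 ≈ 0.0699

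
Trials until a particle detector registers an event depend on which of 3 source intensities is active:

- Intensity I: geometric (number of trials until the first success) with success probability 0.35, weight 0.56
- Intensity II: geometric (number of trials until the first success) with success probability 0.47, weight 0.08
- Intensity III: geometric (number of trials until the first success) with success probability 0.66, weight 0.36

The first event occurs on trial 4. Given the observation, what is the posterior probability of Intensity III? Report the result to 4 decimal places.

0.1358

Posterior ∝ prior × likelihood, so P(k | x) ∝ π_k f_k(x); normalise over all components.
Evaluate each component's likelihood at the observed value:
  L_I = 0.0961188
  L_II = 0.0699722
  L_III = 0.0259406
Multiply by the mixture weights:
  π_I·L_I = 0.56 × 0.0961188 = 0.0538265
  π_II·L_II = 0.08 × 0.0699722 = 0.00559778
  π_III·L_III = 0.36 × 0.0259406 = 0.00933863
Denominator: 0.0538265 + 0.00559778 + 0.00933863 = 0.0687629
P(Intensity III | 4) ≈ 0.1358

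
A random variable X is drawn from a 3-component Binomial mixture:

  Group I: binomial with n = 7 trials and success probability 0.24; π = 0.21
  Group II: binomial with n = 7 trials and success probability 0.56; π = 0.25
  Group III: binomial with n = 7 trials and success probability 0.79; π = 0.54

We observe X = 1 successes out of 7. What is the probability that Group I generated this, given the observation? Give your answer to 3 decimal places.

Apply Bayes' rule: the posterior for each component is proportional to its prior times its likelihood at x.
Evaluate each component's likelihood at the observed value:
  p_I = 0.323736
  p_II = 0.0284448
  p_III = 0.000474287
Weight by the priors:
  π_I·p_I = 0.21 × 0.323736 = 0.0679845
  π_II·p_II = 0.25 × 0.0284448 = 0.00711119
  π_III·p_III = 0.54 × 0.000474287 = 0.000256115
Marginal: 0.0679845 + 0.00711119 + 0.000256115 = 0.0753518
So the posterior for Group I is 0.0679845 / 0.0753518 ≈ 0.902.

0.902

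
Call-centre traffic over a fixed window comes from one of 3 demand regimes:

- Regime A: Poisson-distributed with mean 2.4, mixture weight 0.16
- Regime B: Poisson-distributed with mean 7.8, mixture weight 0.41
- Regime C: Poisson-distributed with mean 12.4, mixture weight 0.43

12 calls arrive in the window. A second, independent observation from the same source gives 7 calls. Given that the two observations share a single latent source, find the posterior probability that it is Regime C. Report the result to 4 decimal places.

By Bayes' theorem, P(k | x) = π_k f_k(x) / Σ_j π_j f_j(x).
Since both observations come from the same component, the likelihood for component k is f_k(x₁)·f_k(x₂).
  L_A = [e^(−2.4)·2.4^12/12! = 6.91658e-06] × [0.00825546] = 5.70995e-08
  L_B = [e^(−7.8)·7.8^12/12! = 0.0433812] × [0.142802] = 0.00619492
  L_C = [e^(−12.4)·12.4^12/12! = 0.113624] × [0.0368358] = 0.00418544
Unnormalised posteriors:
  π_A·L_A = 0.16 × 5.70995e-08 = 9.13593e-09
  π_B·L_B = 0.41 × 0.00619492 = 0.00253992
  π_C·L_C = 0.43 × 0.00418544 = 0.00179974
Sum: 9.13593e-09 + 0.00253992 + 0.00179974 = 0.00433967
P(Regime C | x₁, x₂) = 0.00179974 / 0.00433967 ≈ 0.4147

0.4147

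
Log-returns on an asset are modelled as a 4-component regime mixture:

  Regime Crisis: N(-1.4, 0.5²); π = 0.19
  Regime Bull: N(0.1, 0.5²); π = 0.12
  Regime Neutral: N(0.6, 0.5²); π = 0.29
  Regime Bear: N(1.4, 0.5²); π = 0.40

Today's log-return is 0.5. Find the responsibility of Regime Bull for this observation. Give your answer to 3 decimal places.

0.193

Posterior ∝ prior × likelihood, so P(k | x) ∝ π_k f_k(x); normalise over all components.
Evaluate each component's likelihood at the observed value:
  p_Crisis = (1/(0.5·√(2π)))·exp(−(0.5−-1.4)²/(2·0.5²)) = 0.797885·exp(-7.22000) = 0.000583894
  p_Bull = (1/(0.5·√(2π)))·exp(−(0.5−0.1)²/(2·0.5²)) = 0.797885·exp(-0.32000) = 0.579383
  p_Neutral = (1/(0.5·√(2π)))·exp(−(0.5−0.6)²/(2·0.5²)) = 0.797885·exp(-0.02000) = 0.782085
  p_Bear = (1/(0.5·√(2π)))·exp(−(0.5−1.4)²/(2·0.5²)) = 0.797885·exp(-1.62000) = 0.1579
Prior × likelihood for each component:
  π_Crisis·p_Crisis = 0.19 × 0.000583894 = 0.00011094
  π_Bull·p_Bull = 0.12 × 0.579383 = 0.069526
  π_Neutral·p_Neutral = 0.29 × 0.782085 = 0.226805
  π_Bear·p_Bear = 0.40 × 0.1579 = 0.0631601
Normaliser: 0.00011094 + 0.069526 + 0.226805 + 0.0631601 = 0.359602
So the posterior for Regime Bull is 0.069526 / 0.359602 ≈ 0.193.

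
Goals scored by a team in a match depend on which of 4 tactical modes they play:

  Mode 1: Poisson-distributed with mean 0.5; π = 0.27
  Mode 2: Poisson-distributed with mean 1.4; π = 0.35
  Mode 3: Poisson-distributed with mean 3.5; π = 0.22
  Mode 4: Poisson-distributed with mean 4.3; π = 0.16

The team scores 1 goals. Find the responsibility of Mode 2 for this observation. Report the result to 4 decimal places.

0.5135

P(component k | x) = w_k·f_k(x) / marginal(x), where marginal(x) = Σ_j w_j·f_j(x).
Component likelihoods at x = 1 goals:
  L_1 = e^(−0.5)·0.5^1/1! = 0.303265
  L_2 = e^(−1.4)·1.4^1/1! = 0.345236
  L_3 = e^(−3.5)·3.5^1/1! = 0.105691
  L_4 = e^(−4.3)·4.3^1/1! = 0.0583448
Weight by the priors:
  w_1·L_1 = 0.27 × 0.303265 = 0.0818816
  w_2·L_2 = 0.35 × 0.345236 = 0.120833
  w_3·L_3 = 0.22 × 0.105691 = 0.023252
  w_4·L_4 = 0.16 × 0.0583448 = 0.00933517
Evidence: 0.0818816 + 0.120833 + 0.023252 + 0.00933517 = 0.235301
Responsibility of Mode 2: 0.120833 / 0.235301 ≈ 0.5135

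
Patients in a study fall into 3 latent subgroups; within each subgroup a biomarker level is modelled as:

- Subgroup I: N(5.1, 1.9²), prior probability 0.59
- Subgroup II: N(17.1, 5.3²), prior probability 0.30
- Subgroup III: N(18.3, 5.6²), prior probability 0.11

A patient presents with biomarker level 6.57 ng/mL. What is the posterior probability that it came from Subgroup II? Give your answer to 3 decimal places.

0.033

By Bayes' theorem, P(k | x) = P(Z=k) f_k(x) / Σ_j P(Z=j) f_j(x).
Normal densities:
  p_I = (1/(1.9·√(2π)))·exp(−(6.57−5.1)²/(2·1.9²)) = 0.209970·exp(-0.29929) = 0.155659
  p_II = (1/(5.3·√(2π)))·exp(−(6.57−17.1)²/(2·5.3²)) = 0.075272·exp(-1.97367) = 0.0104587
  p_III = (1/(5.6·√(2π)))·exp(−(6.57−18.3)²/(2·5.6²)) = 0.071240·exp(-2.19376) = 0.00794296
Multiply by the mixture weights:
  P(Z=I)·p_I = 0.59 × 0.155659 = 0.0918389
  P(Z=II)·p_II = 0.30 × 0.0104587 = 0.00313762
  P(Z=III)·p_III = 0.11 × 0.00794296 = 0.000873725
Evidence: 0.0918389 + 0.00313762 + 0.000873725 = 0.0958503
Responsibility of Subgroup II: 0.00313762 / 0.0958503 ≈ 0.033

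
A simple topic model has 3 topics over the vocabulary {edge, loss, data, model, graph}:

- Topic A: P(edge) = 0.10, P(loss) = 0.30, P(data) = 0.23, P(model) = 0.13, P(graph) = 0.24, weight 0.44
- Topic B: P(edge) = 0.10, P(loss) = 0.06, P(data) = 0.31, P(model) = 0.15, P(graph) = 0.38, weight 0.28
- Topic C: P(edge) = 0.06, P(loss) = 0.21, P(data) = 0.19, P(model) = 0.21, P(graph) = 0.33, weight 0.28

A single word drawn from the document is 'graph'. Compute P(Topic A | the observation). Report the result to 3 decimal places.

The responsibility of component k is π_k f_k(x) divided by Σ_j π_j f_j(x).
Categorical probabilities:
  p_A = P(graph | comp) = 0.24
  p_B = P(graph | comp) = 0.38
  p_C = P(graph | comp) = 0.33
Prior × likelihood for each component:
  π_A·p_A = 0.44 × 0.24 = 0.1056
  π_B·p_B = 0.28 × 0.38 = 0.1064
  π_C·p_C = 0.28 × 0.33 = 0.0924
Evidence: 0.1056 + 0.1064 + 0.0924 = 0.3044
Responsibility of Topic A: 0.1056 / 0.3044 ≈ 0.347

0.347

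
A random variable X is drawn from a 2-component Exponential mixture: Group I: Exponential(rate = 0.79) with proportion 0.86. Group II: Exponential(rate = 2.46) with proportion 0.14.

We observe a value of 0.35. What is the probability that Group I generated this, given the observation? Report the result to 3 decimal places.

0.780

Apply Bayes' rule: the posterior for each component is proportional to its prior times its likelihood at x.
Evaluate each component's likelihood at the observed value:
  p_I = 0.599163
  p_II = 1.03994
Prior × likelihood for each component:
  π_I·p_I = 0.86 × 0.599163 = 0.51528
  π_II·p_II = 0.14 × 1.03994 = 0.145591
Evidence: 0.51528 + 0.145591 = 0.660871
So the posterior for Group I is 0.51528 / 0.660871 ≈ 0.780.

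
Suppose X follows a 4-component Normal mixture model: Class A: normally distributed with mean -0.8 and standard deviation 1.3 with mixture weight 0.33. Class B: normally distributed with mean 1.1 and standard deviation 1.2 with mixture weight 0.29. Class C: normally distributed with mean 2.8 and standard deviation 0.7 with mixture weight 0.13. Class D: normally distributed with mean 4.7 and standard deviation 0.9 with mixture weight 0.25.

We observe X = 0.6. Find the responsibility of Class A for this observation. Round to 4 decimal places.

0.3894

Posterior ∝ prior × likelihood, so P(k | x) ∝ w_k f_k(x); normalise over all components.
Component likelihoods at x = 0.6:
  L_A = 0.171841
  L_B = 0.30481
  L_C = 0.00408253
  L_D = 1.38099e-05
Prior × likelihood for each component:
  w_A·L_A = 0.33 × 0.171841 = 0.0567076
  w_B·L_B = 0.29 × 0.30481 = 0.088395
  w_C·L_C = 0.13 × 0.00408253 = 0.000530729
  w_D·L_D = 0.25 × 1.38099e-05 = 3.45249e-06
Normaliser: 0.0567076 + 0.088395 + 0.000530729 + 3.45249e-06 = 0.145637
P(Class A | the observation) = 0.0567076 / 0.145637 ≈ 0.3894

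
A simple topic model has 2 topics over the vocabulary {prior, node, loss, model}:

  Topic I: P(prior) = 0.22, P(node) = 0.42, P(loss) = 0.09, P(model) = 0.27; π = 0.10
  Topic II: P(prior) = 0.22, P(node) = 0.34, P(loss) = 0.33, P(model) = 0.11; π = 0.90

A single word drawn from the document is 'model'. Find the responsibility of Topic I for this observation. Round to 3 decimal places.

Apply Bayes' rule: the posterior for each component is proportional to its prior times its likelihood at x.
Evaluate each component's likelihood at the observed value:
  L_I = P(model | comp) = 0.27
  L_II = P(model | comp) = 0.11
Unnormalised posteriors:
  w_I·L_I = 0.10 × 0.27 = 0.027
  w_II·L_II = 0.90 × 0.11 = 0.099
Evidence: 0.027 + 0.099 = 0.126
P(Topic I | the observation) ≈ 0.214

0.214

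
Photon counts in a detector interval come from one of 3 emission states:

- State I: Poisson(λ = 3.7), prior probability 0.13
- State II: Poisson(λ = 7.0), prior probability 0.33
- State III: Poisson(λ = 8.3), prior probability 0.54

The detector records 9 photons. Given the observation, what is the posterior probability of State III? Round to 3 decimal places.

Posterior ∝ prior × likelihood, so P(k | x) ∝ P(Z=k) f_k(x); normalise over all components.
Evaluate each component's likelihood at the observed value:
  p_I = 0.00885448
  p_II = 0.101405
  p_III = 0.128025
Weight by the priors:
  P(Z=I)·p_I = 0.13 × 0.00885448 = 0.00115108
  P(Z=II)·p_II = 0.33 × 0.101405 = 0.0334635
  P(Z=III)·p_III = 0.54 × 0.128025 = 0.0691336
Denominator: 0.00115108 + 0.0334635 + 0.0691336 = 0.103748
P(State III | data) = 0.0691336 / 0.103748 ≈ 0.666

0.666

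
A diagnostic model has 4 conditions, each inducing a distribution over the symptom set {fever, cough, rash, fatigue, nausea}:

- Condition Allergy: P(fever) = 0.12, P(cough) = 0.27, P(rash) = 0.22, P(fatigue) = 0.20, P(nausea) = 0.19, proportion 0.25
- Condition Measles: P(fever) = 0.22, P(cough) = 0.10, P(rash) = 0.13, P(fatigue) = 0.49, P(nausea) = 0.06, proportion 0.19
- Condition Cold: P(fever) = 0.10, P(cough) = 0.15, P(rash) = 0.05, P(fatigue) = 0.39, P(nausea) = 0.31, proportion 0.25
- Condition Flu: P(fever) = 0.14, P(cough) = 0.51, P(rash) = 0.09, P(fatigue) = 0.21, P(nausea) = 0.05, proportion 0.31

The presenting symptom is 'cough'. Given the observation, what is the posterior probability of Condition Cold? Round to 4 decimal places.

0.1329

P(component k | x) = w_k·f_k(x) / marginal(x), where marginal(x) = Σ_j w_j·f_j(x).
Component likelihoods at x = 'cough':
  p_Allergy = P(cough | comp) = 0.27
  p_Measles = P(cough | comp) = 0.10
  p_Cold = P(cough | comp) = 0.15
  p_Flu = P(cough | comp) = 0.51
Multiply by the mixture weights:
  w_Allergy·p_Allergy = 0.25 × 0.27 = 0.0675
  w_Measles·p_Measles = 0.19 × 0.1 = 0.019
  w_Cold·p_Cold = 0.25 × 0.15 = 0.0375
  w_Flu·p_Flu = 0.31 × 0.51 = 0.1581
Marginal: 0.0675 + 0.019 + 0.0375 + 0.1581 = 0.2821
P(Condition Cold | x) = 0.0375 / 0.2821 ≈ 0.1329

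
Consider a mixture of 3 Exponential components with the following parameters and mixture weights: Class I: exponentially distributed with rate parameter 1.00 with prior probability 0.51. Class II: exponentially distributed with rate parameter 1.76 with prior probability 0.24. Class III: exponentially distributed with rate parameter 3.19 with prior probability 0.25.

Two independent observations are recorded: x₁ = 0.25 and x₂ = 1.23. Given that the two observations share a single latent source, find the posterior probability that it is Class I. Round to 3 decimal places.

Posterior ∝ prior × likelihood, so P(k | x) ∝ π_k f_k(x); normalise over all components.
Since both observations come from the same component, the likelihood for component k is f_k(x₁)·f_k(x₂).
  f_I = [1.00·e^(−1.00·0.25) = 1.00·e^(−0.2500) = 0.778801] × [0.292293] = 0.227638
  f_II = [1.76·e^(−1.76·0.25) = 1.76·e^(−0.4400) = 1.1335] × [0.202] = 0.228968
  f_III = [3.19·e^(−3.19·0.25) = 3.19·e^(−0.7975) = 1.43695] × [0.0630593] = 0.0906129
Unnormalised posteriors:
  π_I·f_I = 0.51 × 0.227638 = 0.116095
  π_II·f_II = 0.24 × 0.228968 = 0.0549524
  π_III·f_III = 0.25 × 0.0906129 = 0.0226532
Denominator: 0.116095 + 0.0549524 + 0.0226532 = 0.193701
Responsibility of Class I: 0.116095 / 0.193701 ≈ 0.599

0.599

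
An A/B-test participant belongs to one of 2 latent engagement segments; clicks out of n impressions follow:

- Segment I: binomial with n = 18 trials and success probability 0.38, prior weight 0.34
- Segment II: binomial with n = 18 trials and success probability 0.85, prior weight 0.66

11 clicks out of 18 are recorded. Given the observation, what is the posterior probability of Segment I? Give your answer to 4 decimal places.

By Bayes' theorem, P(k | x) = P(Z=k) f_k(x) / Σ_j P(Z=j) f_j(x).
Binomial probabilities:
  p_I = C(18,11)·0.38^11·0.62^7 = 31824·2.38572e-05·0.0352161 = 0.0267372
  p_II = C(18,11)·0.85^11·0.15^7 = 31824·0.167343·1.70859e-06 = 0.00909917
Unnormalised posteriors:
  P(Z=I)·p_I = 0.34 × 0.0267372 = 0.00909065
  P(Z=II)·p_II = 0.66 × 0.00909917 = 0.00600545
Evidence: 0.00909065 + 0.00600545 = 0.0150961
Responsibility of Segment I: 0.00909065 / 0.0150961 ≈ 0.6022

0.6022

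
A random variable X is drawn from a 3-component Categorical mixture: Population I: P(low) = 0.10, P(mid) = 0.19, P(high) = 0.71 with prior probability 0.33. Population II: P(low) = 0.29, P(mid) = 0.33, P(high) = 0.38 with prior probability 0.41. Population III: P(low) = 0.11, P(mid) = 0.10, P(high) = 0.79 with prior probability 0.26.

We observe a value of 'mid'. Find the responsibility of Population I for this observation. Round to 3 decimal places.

Apply Bayes' rule: the posterior for each component is proportional to its prior times its likelihood at x.
Categorical probabilities:
  L_I = P(mid | comp) = 0.19
  L_II = P(mid | comp) = 0.33
  L_III = P(mid | comp) = 0.10
Unnormalised posteriors:
  w_I·L_I = 0.33 × 0.19 = 0.0627
  w_II·L_II = 0.41 × 0.33 = 0.1353
  w_III·L_III = 0.26 × 0.1 = 0.026
Evidence: 0.0627 + 0.1353 + 0.026 = 0.224
So the posterior for Population I is 0.0627 / 0.224 ≈ 0.280.

0.280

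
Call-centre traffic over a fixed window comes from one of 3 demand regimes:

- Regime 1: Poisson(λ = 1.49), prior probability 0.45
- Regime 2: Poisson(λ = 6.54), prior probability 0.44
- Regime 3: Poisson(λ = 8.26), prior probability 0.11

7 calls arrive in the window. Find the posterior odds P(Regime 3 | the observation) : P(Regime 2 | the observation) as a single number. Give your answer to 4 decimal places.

0.2295

The posterior odds equal the prior odds times the likelihood ratio: (P(Z=i)/P(Z=j))·(f_i(x)/f_j(x)).
Component likelihoods at x = 7 calls:
  p_1 = 0.000729079
  p_2 = 0.146665
  p_3 = 0.134635
Odds = (0.11/0.44) × (0.134635/0.146665) = 0.25 × 0.917972 ≈ 0.2295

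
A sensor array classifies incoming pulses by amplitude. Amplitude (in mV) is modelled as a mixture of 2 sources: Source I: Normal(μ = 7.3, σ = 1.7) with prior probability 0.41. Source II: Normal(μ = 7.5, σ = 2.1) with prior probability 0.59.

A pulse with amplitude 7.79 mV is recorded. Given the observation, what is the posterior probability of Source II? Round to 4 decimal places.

0.5460

Posterior ∝ prior × likelihood, so P(k | x) ∝ π_k f_k(x); normalise over all components.
Evaluate each component's likelihood at the observed value:
  p_I = (1/(1.7·√(2π)))·exp(−(7.79−7.3)²/(2·1.7²)) = 0.234672·exp(-0.04154) = 0.225123
  p_II = (1/(2.1·√(2π)))·exp(−(7.79−7.5)²/(2·2.1²)) = 0.189973·exp(-0.00954) = 0.18817
Weight by the priors:
  π_I·p_I = 0.41 × 0.225123 = 0.0923006
  π_II·p_II = 0.59 × 0.18817 = 0.11102
Denominator: 0.0923006 + 0.11102 = 0.203321
So the posterior for Source II is 0.11102 / 0.203321 ≈ 0.5460.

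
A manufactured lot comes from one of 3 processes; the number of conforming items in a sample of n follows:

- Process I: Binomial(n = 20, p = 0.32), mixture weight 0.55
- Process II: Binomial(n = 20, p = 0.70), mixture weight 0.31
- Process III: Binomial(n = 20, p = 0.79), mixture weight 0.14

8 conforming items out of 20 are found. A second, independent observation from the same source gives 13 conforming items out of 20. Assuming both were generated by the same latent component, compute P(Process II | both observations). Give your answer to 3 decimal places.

0.576

Apply Bayes' rule: the posterior for each component is proportional to its prior times its likelihood at x.
Since both observations come from the same component, the likelihood for component k is f_k(x₁)·f_k(x₂).
  p_I = [C(20,8)·0.32^8·0.68^12 = 125970·0.000109951·0.00977478 = 0.135386] × [0.00192276] = 0.000260315
  p_II = [C(20,8)·0.70^8·0.30^12 = 125970·0.057648·5.31441e-07 = 0.00385928] × [0.164262] = 0.000633933
  p_III = [C(20,8)·0.79^8·0.21^12 = 125970·0.151711·7.35583e-09 = 0.000140577] × [0.065178] = 9.16255e-06
Multiply by the mixture weights:
  π_I·p_I = 0.55 × 0.000260315 = 0.000143173
  π_II·p_II = 0.31 × 0.000633933 = 0.000196519
  π_III·p_III = 0.14 × 9.16255e-06 = 1.28276e-06
Marginal: 0.000143173 + 0.000196519 + 1.28276e-06 = 0.000340976
P(Process II | data) = 0.000196519 / 0.000340976 ≈ 0.576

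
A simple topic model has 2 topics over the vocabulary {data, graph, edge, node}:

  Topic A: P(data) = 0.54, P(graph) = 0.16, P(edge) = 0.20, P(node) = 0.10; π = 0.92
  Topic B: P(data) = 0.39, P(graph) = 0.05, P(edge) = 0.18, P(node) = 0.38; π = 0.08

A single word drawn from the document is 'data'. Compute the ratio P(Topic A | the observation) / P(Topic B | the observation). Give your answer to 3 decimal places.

15.923

Since P(k|x) ∝ P(Z=k) f_k(x), the posterior odds are P(Z=i) f_i(x) / (P(Z=j) f_j(x)).
Categorical probabilities:
  L_A = 0.54
  L_B = 0.39
Posterior odds = (P(Z=A)·L_A) / (P(Z=B)·L_B) = (0.92·0.54) / (0.08·0.39) = 0.4968 / 0.0312 ≈ 15.923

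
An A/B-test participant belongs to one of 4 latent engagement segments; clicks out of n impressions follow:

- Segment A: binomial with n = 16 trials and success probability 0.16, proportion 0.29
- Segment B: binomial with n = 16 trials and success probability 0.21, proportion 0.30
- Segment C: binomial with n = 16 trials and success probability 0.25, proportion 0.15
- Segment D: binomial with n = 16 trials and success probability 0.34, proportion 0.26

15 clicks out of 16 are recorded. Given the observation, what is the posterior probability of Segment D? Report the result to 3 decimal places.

P(component k | x) = w_k·f_k(x) / marginal(x), where marginal(x) = Σ_j w_j·f_j(x).
Component likelihoods at x = 15 clicks out of 16:
  L_A = C(16,15)·0.16^15·0.84^1 = 16·1.15292e-12·0.84 = 1.54953e-11
  L_B = C(16,15)·0.21^15·0.79^1 = 16·6.81223e-11·0.79 = 8.61066e-10
  L_C = C(16,15)·0.25^15·0.75^1 = 16·9.31323e-10·0.75 = 1.11759e-08
  L_D = C(16,15)·0.34^15·0.66^1 = 16·9.37959e-08·0.66 = 9.90484e-07
Prior × likelihood for each component:
  w_A·L_A = 0.29 × 1.54953e-11 = 4.49363e-12
  w_B·L_B = 0.30 × 8.61066e-10 = 2.5832e-10
  w_C·L_C = 0.15 × 1.11759e-08 = 1.67638e-09
  w_D·L_D = 0.26 × 9.90484e-07 = 2.57526e-07
Denominator: 4.49363e-12 + 2.5832e-10 + 1.67638e-09 + 2.57526e-07 = 2.59465e-07
P(Segment D | the observation) = 2.57526e-07 / 2.59465e-07 ≈ 0.993

0.993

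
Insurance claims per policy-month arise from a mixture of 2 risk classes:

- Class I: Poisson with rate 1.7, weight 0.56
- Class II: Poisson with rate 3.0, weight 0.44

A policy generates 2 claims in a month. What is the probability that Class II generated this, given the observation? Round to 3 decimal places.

P(component k | x) = w_k·f_k(x) / marginal(x), where marginal(x) = Σ_j w_j·f_j(x).
Component likelihoods at x = 2 claims:
  p_I = e^(−1.7)·1.7^2/2! = 0.263978
  p_II = e^(−3.0)·3.0^2/2! = 0.224042
Prior × likelihood for each component:
  w_I·p_I = 0.56 × 0.263978 = 0.147828
  w_II·p_II = 0.44 × 0.224042 = 0.0985784
Normaliser: 0.147828 + 0.0985784 = 0.246406
Responsibility of Class II: 0.0985784 / 0.246406 ≈ 0.400

0.400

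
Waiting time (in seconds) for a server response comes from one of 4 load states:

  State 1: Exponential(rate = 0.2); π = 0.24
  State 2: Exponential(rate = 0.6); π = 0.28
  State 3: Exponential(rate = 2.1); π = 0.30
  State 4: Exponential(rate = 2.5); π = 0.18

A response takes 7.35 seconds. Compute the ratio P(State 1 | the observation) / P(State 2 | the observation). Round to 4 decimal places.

5.4045

The posterior odds equal the prior odds times the likelihood ratio: (w_i/w_j)·(f_i(x)/f_j(x)).
Component likelihoods at x = 7.35 seconds:
  f_1 = 0.0459851
  f_2 = 0.00729311
  f_3 = 4.158e-07
  f_4 = 2.61685e-08
Odds = (0.24/0.28) × (0.0459851/0.00729311) = 0.857143 × 6.30528 ≈ 5.4045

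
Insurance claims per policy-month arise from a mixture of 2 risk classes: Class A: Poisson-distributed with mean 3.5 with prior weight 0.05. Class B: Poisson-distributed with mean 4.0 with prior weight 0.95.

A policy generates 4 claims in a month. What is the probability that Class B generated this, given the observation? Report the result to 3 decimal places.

0.952

Apply Bayes' rule: the posterior for each component is proportional to its prior times its likelihood at x.
Poisson probabilities:
  f_A = e^(−3.5)·3.5^4/4! = 0.188812
  f_B = e^(−4.0)·4.0^4/4! = 0.195367
Unnormalised posteriors:
  w_A·f_A = 0.05 × 0.188812 = 0.00944061
  w_B·f_B = 0.95 × 0.195367 = 0.185598
Denominator: 0.00944061 + 0.185598 = 0.195039
P(Class B | x) ≈ 0.952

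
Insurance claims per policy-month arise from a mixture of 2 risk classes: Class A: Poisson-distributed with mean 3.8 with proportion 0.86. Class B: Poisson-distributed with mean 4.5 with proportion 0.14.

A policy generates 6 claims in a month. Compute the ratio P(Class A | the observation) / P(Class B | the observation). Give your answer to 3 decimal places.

Only the two components matter; the odds are (w_i f_i(x)) / (w_j f_j(x)).
Poisson probabilities:
  L_A = e^(−3.8)·3.8^6/6! = 0.0935513
  L_B = e^(−4.5)·4.5^6/6! = 0.12812
Odds = (0.86/0.14) × (0.0935513/0.12812) = 6.14286 × 0.730185 ≈ 4.485

4.485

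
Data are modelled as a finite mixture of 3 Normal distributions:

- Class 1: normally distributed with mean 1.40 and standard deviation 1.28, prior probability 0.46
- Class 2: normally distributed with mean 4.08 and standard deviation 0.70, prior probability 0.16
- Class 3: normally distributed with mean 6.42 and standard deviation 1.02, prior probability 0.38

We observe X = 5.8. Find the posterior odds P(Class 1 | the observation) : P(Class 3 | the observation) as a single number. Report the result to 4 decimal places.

0.0032

The posterior odds equal the prior odds times the likelihood ratio: (P(Z=i)/P(Z=j))·(f_i(x)/f_j(x)).
Component likelihoods at x = 5.8:
  L_1 = 0.000846837
  L_2 = 0.0278467
  L_3 = 0.325147
0.000389545 / 0.123556 ≈ 0.0032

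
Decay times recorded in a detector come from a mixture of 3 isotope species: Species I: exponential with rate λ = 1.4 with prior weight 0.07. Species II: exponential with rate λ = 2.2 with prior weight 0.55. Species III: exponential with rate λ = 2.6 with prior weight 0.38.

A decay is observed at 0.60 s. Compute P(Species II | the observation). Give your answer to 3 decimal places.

0.564

Posterior ∝ prior × likelihood, so P(k | x) ∝ π_k f_k(x); normalise over all components.
Exponential densities:
  f_I = 1.4·e^(−1.4·0.60) = 1.4·e^(−0.8400) = 0.604395
  f_II = 2.2·e^(−2.2·0.60) = 2.2·e^(−1.3200) = 0.587698
  f_III = 2.6·e^(−2.6·0.60) = 2.6·e^(−1.5600) = 0.546354
Unnormalised posteriors:
  π_I·f_I = 0.07 × 0.604395 = 0.0423076
  π_II·f_II = 0.55 × 0.587698 = 0.323234
  π_III·f_III = 0.38 × 0.546354 = 0.207614
Evidence: 0.0423076 + 0.323234 + 0.207614 = 0.573156
Responsibility of Species II: 0.323234 / 0.573156 ≈ 0.564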